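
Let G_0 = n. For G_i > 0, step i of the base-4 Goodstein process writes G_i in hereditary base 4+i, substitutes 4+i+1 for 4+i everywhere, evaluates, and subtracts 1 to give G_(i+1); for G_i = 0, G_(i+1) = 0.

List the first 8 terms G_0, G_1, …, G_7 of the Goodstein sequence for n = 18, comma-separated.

base 4: 18 = 4^2 + 2; at 5: 5^2 + 2 = 27; next = 26
base 5: 26 = 5^2 + 1; at 6: 6^2 + 1 = 37; next = 36
base 6: 36 = 6^2; at 7: 7^2 = 49; next = 48
base 7: 48 = 6·7 + 6; at 8: 6·8 + 6 = 54; next = 53
base 8: 53 = 6·8 + 5; at 9: 6·9 + 5 = 59; next = 58
base 9: 58 = 6·9 + 4; at 10: 6·10 + 4 = 64; next = 63
base 10: 63 = 6·10 + 3; at 11: 6·11 + 3 = 69; next = 68

18, 26, 36, 48, 53, 58, 63, 68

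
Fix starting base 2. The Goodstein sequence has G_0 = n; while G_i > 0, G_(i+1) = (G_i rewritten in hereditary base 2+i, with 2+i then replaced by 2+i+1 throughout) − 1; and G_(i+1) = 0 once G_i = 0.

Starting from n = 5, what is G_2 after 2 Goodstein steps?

255

G_0 = 5. HB_2(5) = 2^2 + 1. Bump = 28. G_1 = 27.
G_1 = 27. HB_3(27) = 3^3. Bump = 256. G_2 = 255.
G_2 = 255. HB_4(255) = 3·4^3 + 3·4^2 + 3·4 + 3. Bump = 468. G_3 = 467.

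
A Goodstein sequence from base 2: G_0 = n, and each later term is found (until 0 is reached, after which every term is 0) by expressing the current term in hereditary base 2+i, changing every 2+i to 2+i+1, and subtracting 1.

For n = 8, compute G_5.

i=0: 8 = 2^(2 + 1) (b=2); 2→3: 3^(3 + 1) = 81; 81−1 = 80
i=1: 80 = 2·3^3 + 2·3^2 + 2·3 + 2 (b=3); 3→4: 2·4^4 + 2·4^2 + 2·4 + 2 = 554; 554−1 = 553
i=2: 553 = 2·4^4 + 2·4^2 + 2·4 + 1 (b=4); 4→5: 2·5^5 + 2·5^2 + 2·5 + 1 = 6311; 6311−1 = 6310
i=3: 6310 = 2·5^5 + 2·5^2 + 2·5 (b=5); 5→6: 2·6^6 + 2·6^2 + 2·6 = 93396; 93396−1 = 93395
i=4: 93395 = 2·6^6 + 2·6^2 + 6 + 5 (b=6); 6→7: 2·7^7 + 2·7^2 + 7 + 5 = 1647196; 1647196−1 = 1647195
i=5: 1647195 = 2·7^7 + 2·7^2 + 7 + 4 (b=7); 7→8: 2·8^8 + 2·8^2 + 8 + 4 = 33554572; 33554572−1 = 33554571

1647195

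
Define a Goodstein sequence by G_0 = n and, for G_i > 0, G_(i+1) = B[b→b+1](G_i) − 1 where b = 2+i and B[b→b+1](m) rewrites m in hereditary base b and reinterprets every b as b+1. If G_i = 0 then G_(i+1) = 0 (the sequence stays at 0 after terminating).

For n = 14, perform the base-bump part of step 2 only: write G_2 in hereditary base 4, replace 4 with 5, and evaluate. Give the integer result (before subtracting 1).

18751

step 0: 14 = 2^(2 + 1) + 2^2 + 2; sub 3 for 2: 3^(3 + 1) + 3^3 + 3; = 111; G_1 = 111−1 = 110
step 1: 110 = 3^(3 + 1) + 3^3 + 2; sub 4 for 3: 4^(4 + 1) + 4^4 + 2; = 1282; G_2 = 1282−1 = 1281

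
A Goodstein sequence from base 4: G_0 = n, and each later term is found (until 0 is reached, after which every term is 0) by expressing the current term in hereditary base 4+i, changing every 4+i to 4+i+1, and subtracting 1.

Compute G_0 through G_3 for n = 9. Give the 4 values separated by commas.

i=0: 9 = 2·4 + 1 (b=4); 4→5: 2·5 + 1 = 11; 11−1 = 10
i=1: 10 = 2·5 (b=5); 5→6: 2·6 = 12; 12−1 = 11
i=2: 11 = 6 + 5 (b=6); 6→7: 7 + 5 = 12; 12−1 = 11

9, 10, 11, 11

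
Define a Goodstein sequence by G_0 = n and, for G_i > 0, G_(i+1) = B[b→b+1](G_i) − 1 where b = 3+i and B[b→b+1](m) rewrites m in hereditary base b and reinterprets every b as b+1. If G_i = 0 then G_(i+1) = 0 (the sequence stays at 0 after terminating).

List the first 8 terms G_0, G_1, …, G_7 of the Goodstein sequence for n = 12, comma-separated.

12, 19, 27, 37, 49, 63, 69, 75

G_0=12  [base 3] 3^2 + 3  →[3↦4]→  4^2 + 4 = 20  −1 ⇒ G_1=19
G_1=19  [base 4] 4^2 + 3  →[4↦5]→  5^2 + 3 = 28  −1 ⇒ G_2=27
G_2=27  [base 5] 5^2 + 2  →[5↦6]→  6^2 + 2 = 38  −1 ⇒ G_3=37
G_3=37  [base 6] 6^2 + 1  →[6↦7]→  7^2 + 1 = 50  −1 ⇒ G_4=49
G_4=49  [base 7] 7^2  →[7↦8]→  8^2 = 64  −1 ⇒ G_5=63
G_5=63  [base 8] 7·8 + 7  →[8↦9]→  7·9 + 7 = 70  −1 ⇒ G_6=69
G_6=69  [base 9] 7·9 + 6  →[9↦10]→  7·10 + 6 = 76  −1 ⇒ G_7=75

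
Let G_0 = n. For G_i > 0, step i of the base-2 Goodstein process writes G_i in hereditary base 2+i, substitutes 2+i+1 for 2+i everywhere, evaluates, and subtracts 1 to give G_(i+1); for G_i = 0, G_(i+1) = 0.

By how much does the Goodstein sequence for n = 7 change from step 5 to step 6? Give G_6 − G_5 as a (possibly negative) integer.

step 0: 7 = 2^2 + 2 + 1; sub 3 for 2: 3^3 + 3 + 1; = 31; G_1 = 31−1 = 30
step 1: 30 = 3^3 + 3; sub 4 for 3: 4^4 + 4; = 260; G_2 = 260−1 = 259
step 2: 259 = 4^4 + 3; sub 5 for 4: 5^5 + 3; = 3128; G_3 = 3128−1 = 3127
step 3: 3127 = 5^5 + 2; sub 6 for 5: 6^6 + 2; = 46658; G_4 = 46658−1 = 46657
step 4: 46657 = 6^6 + 1; sub 7 for 6: 7^7 + 1; = 823544; G_5 = 823544−1 = 823543
step 5: 823543 = 7^7; sub 8 for 7: 8^8; = 16777216; G_6 = 16777216−1 = 16777215

15953672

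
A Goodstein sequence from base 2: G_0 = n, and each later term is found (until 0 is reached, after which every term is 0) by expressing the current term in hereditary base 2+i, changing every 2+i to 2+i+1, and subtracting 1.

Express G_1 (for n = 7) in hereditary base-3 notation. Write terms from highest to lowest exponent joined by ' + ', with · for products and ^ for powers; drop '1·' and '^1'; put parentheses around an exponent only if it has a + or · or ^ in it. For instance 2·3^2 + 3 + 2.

3^3 + 3

G_0=7  [base 2] 2^2 + 2 + 1  →[2↦3]→  3^3 + 3 + 1 = 31  −1 ⇒ G_1=30
G_1=30  [base 3] 3^3 + 3  →[3↦4]→  4^4 + 4 = 260  −1 ⇒ G_2=259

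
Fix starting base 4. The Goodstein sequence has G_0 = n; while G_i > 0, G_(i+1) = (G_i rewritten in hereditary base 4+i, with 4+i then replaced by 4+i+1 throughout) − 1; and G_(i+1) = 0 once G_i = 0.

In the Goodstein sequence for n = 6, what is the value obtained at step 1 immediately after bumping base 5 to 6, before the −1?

i=0: 6 = 4 + 2 (b=4); 4→5: 5 + 2 = 7; 7−1 = 6
i=1: 6 = 5 + 1 (b=5); 5→6: 6 + 1 = 7; 7−1 = 6

7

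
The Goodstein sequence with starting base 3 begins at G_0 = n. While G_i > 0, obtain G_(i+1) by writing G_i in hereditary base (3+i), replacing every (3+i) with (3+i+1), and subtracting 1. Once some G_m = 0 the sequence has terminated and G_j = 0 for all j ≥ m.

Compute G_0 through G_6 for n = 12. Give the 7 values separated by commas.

12, 19, 27, 37, 49, 63, 69

G_0=12  [base 3] 3^2 + 3  →[3↦4]→  4^2 + 4 = 20  −1 ⇒ G_1=19
G_1=19  [base 4] 4^2 + 3  →[4↦5]→  5^2 + 3 = 28  −1 ⇒ G_2=27
G_2=27  [base 5] 5^2 + 2  →[5↦6]→  6^2 + 2 = 38  −1 ⇒ G_3=37
G_3=37  [base 6] 6^2 + 1  →[6↦7]→  7^2 + 1 = 50  −1 ⇒ G_4=49
G_4=49  [base 7] 7^2  →[7↦8]→  8^2 = 64  −1 ⇒ G_5=63
G_5=63  [base 8] 7·8 + 7  →[8↦9]→  7·9 + 7 = 70  −1 ⇒ G_6=69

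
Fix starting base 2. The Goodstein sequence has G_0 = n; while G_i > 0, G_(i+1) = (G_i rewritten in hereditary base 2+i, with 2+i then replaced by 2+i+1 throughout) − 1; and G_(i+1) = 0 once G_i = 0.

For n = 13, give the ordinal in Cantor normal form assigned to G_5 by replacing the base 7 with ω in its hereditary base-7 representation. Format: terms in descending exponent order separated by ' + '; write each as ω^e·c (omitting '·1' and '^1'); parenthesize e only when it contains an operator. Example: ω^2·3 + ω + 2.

step 0: 13 = 2^(2 + 1) + 2^2 + 1; sub 3 for 2: 3^(3 + 1) + 3^3 + 1; = 109; G_1 = 109−1 = 108
step 1: 108 = 3^(3 + 1) + 3^3; sub 4 for 3: 4^(4 + 1) + 4^4; = 1280; G_2 = 1280−1 = 1279
step 2: 1279 = 4^(4 + 1) + 3·4^3 + 3·4^2 + 3·4 + 3; sub 5 for 4: 5^(5 + 1) + 3·5^3 + 3·5^2 + 3·5 + 3; = 16093; G_3 = 16093−1 = 16092
step 3: 16092 = 5^(5 + 1) + 3·5^3 + 3·5^2 + 3·5 + 2; sub 6 for 5: 6^(6 + 1) + 3·6^3 + 3·6^2 + 3·6 + 2; = 280712; G_4 = 280712−1 = 280711
step 4: 280711 = 6^(6 + 1) + 3·6^3 + 3·6^2 + 3·6 + 1; sub 7 for 6: 7^(7 + 1) + 3·7^3 + 3·7^2 + 3·7 + 1; = 5765999; G_5 = 5765999−1 = 5765998
step 5: 5765998 = 7^(7 + 1) + 3·7^3 + 3·7^2 + 3·7; sub 8 for 7: 8^(8 + 1) + 3·8^3 + 3·8^2 + 3·8; = 134219480; G_6 = 134219480−1 = 134219479

ω^(ω + 1) + ω^3·3 + ω^2·3 + ω·3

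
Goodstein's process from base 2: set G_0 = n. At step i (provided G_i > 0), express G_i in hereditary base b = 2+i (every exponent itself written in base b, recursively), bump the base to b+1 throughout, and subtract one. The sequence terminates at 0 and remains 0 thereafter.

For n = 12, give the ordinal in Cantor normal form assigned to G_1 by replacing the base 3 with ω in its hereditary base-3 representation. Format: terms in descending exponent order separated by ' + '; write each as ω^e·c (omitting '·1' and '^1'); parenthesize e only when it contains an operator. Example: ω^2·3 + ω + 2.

ω^(ω + 1) + ω^2·2 + ω·2 + 2

G_0=12  [base 2] 2^(2 + 1) + 2^2  →[2↦3]→  3^(3 + 1) + 3^3 = 108  −1 ⇒ G_1=107
G_1=107  [base 3] 3^(3 + 1) + 2·3^2 + 2·3 + 2  →[3↦4]→  4^(4 + 1) + 2·4^2 + 2·4 + 2 = 1066  −1 ⇒ G_2=1065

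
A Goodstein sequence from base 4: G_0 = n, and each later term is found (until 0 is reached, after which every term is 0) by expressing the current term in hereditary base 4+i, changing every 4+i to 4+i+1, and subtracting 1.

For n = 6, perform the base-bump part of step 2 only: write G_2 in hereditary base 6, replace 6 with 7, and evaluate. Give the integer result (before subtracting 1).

7

G_0=6  [base 4] 4 + 2  →[4↦5]→  5 + 2 = 7  −1 ⇒ G_1=6
G_1=6  [base 5] 5 + 1  →[5↦6]→  6 + 1 = 7  −1 ⇒ G_2=6
G_2=6  [base 6] 6  →[6↦7]→  7 = 7  −1 ⇒ G_3=6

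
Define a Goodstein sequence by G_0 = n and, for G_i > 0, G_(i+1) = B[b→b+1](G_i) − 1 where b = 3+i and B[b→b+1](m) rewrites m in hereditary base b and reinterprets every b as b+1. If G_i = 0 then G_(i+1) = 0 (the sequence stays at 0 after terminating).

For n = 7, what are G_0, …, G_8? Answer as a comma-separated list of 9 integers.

base 3: 7 = 2·3 + 1; at 4: 2·4 + 1 = 9; next = 8
base 4: 8 = 2·4; at 5: 2·5 = 10; next = 9
base 5: 9 = 5 + 4; at 6: 6 + 4 = 10; next = 9
base 6: 9 = 6 + 3; at 7: 7 + 3 = 10; next = 9
base 7: 9 = 7 + 2; at 8: 8 + 2 = 10; next = 9
base 8: 9 = 8 + 1; at 9: 9 + 1 = 10; next = 9
base 9: 9 = 9; at 10: 10 = 10; next = 9
base 10: 9 = 9; at 11: 9 = 9; next = 8

7, 8, 9, 9, 9, 9, 9, 9, 8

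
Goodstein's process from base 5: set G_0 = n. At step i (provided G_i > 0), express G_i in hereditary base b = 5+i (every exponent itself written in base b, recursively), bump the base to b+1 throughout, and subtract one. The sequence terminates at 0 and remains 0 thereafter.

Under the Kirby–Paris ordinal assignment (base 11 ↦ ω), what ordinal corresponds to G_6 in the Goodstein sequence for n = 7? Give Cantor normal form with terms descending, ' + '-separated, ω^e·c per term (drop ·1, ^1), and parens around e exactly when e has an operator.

4

(0) 7|_5 = 5 + 2 ↦ 6 + 2|_6 = 8 ⇒ 7
(1) 7|_6 = 6 + 1 ↦ 7 + 1|_7 = 8 ⇒ 7
(2) 7|_7 = 7 ↦ 8|_8 = 8 ⇒ 7
(3) 7|_8 = 7 ↦ 7|_9 = 7 ⇒ 6
(4) 6|_9 = 6 ↦ 6|_10 = 6 ⇒ 5
(5) 5|_10 = 5 ↦ 5|_11 = 5 ⇒ 4
(6) 4|_11 = 4 ↦ 4|_12 = 4 ⇒ 3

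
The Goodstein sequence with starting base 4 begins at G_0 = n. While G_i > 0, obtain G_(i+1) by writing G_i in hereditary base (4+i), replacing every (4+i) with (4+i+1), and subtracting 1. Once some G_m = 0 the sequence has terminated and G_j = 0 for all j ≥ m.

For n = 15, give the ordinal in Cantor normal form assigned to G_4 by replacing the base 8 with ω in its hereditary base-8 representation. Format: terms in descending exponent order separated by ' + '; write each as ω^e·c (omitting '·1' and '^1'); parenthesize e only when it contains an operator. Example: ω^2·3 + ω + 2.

ω·2 + 7

step 0: 15 = 3·4 + 3; sub 5 for 4: 3·5 + 3; = 18; G_1 = 18−1 = 17
step 1: 17 = 3·5 + 2; sub 6 for 5: 3·6 + 2; = 20; G_2 = 20−1 = 19
step 2: 19 = 3·6 + 1; sub 7 for 6: 3·7 + 1; = 22; G_3 = 22−1 = 21
step 3: 21 = 3·7; sub 8 for 7: 3·8; = 24; G_4 = 24−1 = 23
step 4: 23 = 2·8 + 7; sub 9 for 8: 2·9 + 7; = 25; G_5 = 25−1 = 24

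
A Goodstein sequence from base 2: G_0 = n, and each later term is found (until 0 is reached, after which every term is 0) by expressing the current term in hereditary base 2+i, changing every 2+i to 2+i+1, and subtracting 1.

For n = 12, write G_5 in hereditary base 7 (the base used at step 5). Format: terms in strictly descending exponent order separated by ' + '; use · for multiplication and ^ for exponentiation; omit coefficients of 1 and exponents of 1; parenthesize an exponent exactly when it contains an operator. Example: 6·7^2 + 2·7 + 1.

(0) 12|_2 = 2^(2 + 1) + 2^2 ↦ 3^(3 + 1) + 3^3|_3 = 108 ⇒ 107
(1) 107|_3 = 3^(3 + 1) + 2·3^2 + 2·3 + 2 ↦ 4^(4 + 1) + 2·4^2 + 2·4 + 2|_4 = 1066 ⇒ 1065
(2) 1065|_4 = 4^(4 + 1) + 2·4^2 + 2·4 + 1 ↦ 5^(5 + 1) + 2·5^2 + 2·5 + 1|_5 = 15686 ⇒ 15685
(3) 15685|_5 = 5^(5 + 1) + 2·5^2 + 2·5 ↦ 6^(6 + 1) + 2·6^2 + 2·6|_6 = 280020 ⇒ 280019
(4) 280019|_6 = 6^(6 + 1) + 2·6^2 + 6 + 5 ↦ 7^(7 + 1) + 2·7^2 + 7 + 5|_7 = 5764911 ⇒ 5764910
(5) 5764910|_7 = 7^(7 + 1) + 2·7^2 + 7 + 4 ↦ 8^(8 + 1) + 2·8^2 + 8 + 4|_8 = 134217868 ⇒ 134217867

7^(7 + 1) + 2·7^2 + 7 + 4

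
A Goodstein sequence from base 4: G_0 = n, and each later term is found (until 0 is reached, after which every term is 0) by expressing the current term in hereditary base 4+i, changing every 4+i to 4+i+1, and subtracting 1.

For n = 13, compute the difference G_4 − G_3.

1

i=0: 13 = 3·4 + 1 (b=4); 4→5: 3·5 + 1 = 16; 16−1 = 15
i=1: 15 = 3·5 (b=5); 5→6: 3·6 = 18; 18−1 = 17
i=2: 17 = 2·6 + 5 (b=6); 6→7: 2·7 + 5 = 19; 19−1 = 18
i=3: 18 = 2·7 + 4 (b=7); 7→8: 2·8 + 4 = 20; 20−1 = 19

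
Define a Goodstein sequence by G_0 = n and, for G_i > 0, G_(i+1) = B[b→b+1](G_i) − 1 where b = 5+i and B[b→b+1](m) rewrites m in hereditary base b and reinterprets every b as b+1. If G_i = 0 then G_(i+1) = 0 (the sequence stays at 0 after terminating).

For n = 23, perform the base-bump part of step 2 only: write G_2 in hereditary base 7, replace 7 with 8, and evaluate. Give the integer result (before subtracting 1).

33

G_0=23  [base 5] 4·5 + 3  →[5↦6]→  4·6 + 3 = 27  −1 ⇒ G_1=26
G_1=26  [base 6] 4·6 + 2  →[6↦7]→  4·7 + 2 = 30  −1 ⇒ G_2=29
G_2=29  [base 7] 4·7 + 1  →[7↦8]→  4·8 + 1 = 33  −1 ⇒ G_3=32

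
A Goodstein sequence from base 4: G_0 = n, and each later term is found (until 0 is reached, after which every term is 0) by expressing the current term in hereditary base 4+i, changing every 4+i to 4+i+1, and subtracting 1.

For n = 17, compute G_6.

i=0: 17 = 4^2 + 1 (b=4); 4→5: 5^2 + 1 = 26; 26−1 = 25
i=1: 25 = 5^2 (b=5); 5→6: 6^2 = 36; 36−1 = 35
i=2: 35 = 5·6 + 5 (b=6); 6→7: 5·7 + 5 = 40; 40−1 = 39
i=3: 39 = 5·7 + 4 (b=7); 7→8: 5·8 + 4 = 44; 44−1 = 43
i=4: 43 = 5·8 + 3 (b=8); 8→9: 5·9 + 3 = 48; 48−1 = 47
i=5: 47 = 5·9 + 2 (b=9); 9→10: 5·10 + 2 = 52; 52−1 = 51
i=6: 51 = 5·10 + 1 (b=10); 10→11: 5·11 + 1 = 56; 56−1 = 55

51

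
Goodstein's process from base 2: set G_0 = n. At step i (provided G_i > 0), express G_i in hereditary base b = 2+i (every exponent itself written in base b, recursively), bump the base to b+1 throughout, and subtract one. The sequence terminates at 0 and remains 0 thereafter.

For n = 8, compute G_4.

93395

step 0: 8 = 2^(2 + 1); sub 3 for 2: 3^(3 + 1); = 81; G_1 = 81−1 = 80
step 1: 80 = 2·3^3 + 2·3^2 + 2·3 + 2; sub 4 for 3: 2·4^4 + 2·4^2 + 2·4 + 2; = 554; G_2 = 554−1 = 553
step 2: 553 = 2·4^4 + 2·4^2 + 2·4 + 1; sub 5 for 4: 2·5^5 + 2·5^2 + 2·5 + 1; = 6311; G_3 = 6311−1 = 6310
step 3: 6310 = 2·5^5 + 2·5^2 + 2·5; sub 6 for 5: 2·6^6 + 2·6^2 + 2·6; = 93396; G_4 = 93396−1 = 93395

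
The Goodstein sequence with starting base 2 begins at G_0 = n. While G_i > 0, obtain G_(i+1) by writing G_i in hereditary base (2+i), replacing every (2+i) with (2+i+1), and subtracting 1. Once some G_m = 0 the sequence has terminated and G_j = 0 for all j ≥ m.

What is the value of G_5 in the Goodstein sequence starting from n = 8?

1647195

G_0 = 8. HB_2(8) = 2^(2 + 1). Bump = 81. G_1 = 80.
G_1 = 80. HB_3(80) = 2·3^3 + 2·3^2 + 2·3 + 2. Bump = 554. G_2 = 553.
G_2 = 553. HB_4(553) = 2·4^4 + 2·4^2 + 2·4 + 1. Bump = 6311. G_3 = 6310.
G_3 = 6310. HB_5(6310) = 2·5^5 + 2·5^2 + 2·5. Bump = 93396. G_4 = 93395.
G_4 = 93395. HB_6(93395) = 2·6^6 + 2·6^2 + 6 + 5. Bump = 1647196. G_5 = 1647195.
G_5 = 1647195. HB_7(1647195) = 2·7^7 + 2·7^2 + 7 + 4. Bump = 33554572. G_6 = 33554571.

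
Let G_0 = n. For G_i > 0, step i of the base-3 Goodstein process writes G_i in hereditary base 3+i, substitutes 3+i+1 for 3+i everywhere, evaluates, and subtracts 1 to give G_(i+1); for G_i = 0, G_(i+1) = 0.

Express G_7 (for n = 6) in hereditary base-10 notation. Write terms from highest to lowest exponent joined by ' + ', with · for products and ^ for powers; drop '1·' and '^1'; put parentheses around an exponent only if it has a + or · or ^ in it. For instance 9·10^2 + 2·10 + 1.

5

[0] 6 ≡ 2·3 (base 3). Lift 4: 8. −1: 7.
[1] 7 ≡ 4 + 3 (base 4). Lift 5: 8. −1: 7.
[2] 7 ≡ 5 + 2 (base 5). Lift 6: 8. −1: 7.
[3] 7 ≡ 6 + 1 (base 6). Lift 7: 8. −1: 7.
[4] 7 ≡ 7 (base 7). Lift 8: 8. −1: 7.
[5] 7 ≡ 7 (base 8). Lift 9: 7. −1: 6.
[6] 6 ≡ 6 (base 9). Lift 10: 6. −1: 5.
[7] 5 ≡ 5 (base 10). Lift 11: 5. −1: 4.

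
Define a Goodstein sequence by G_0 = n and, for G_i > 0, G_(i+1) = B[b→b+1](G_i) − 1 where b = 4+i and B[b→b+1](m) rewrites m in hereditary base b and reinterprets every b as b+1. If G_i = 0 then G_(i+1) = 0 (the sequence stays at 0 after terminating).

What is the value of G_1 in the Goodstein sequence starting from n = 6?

G_0 = 6. HB_4(6) = 4 + 2. Bump = 7. G_1 = 6.
G_1 = 6. HB_5(6) = 5 + 1. Bump = 7. G_2 = 6.

6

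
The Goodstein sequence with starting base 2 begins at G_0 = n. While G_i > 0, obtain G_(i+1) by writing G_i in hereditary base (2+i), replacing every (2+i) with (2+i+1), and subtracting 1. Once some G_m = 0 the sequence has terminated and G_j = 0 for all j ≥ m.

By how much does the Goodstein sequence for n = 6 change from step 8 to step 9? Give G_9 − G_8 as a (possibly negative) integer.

G_0 = 6. HB_2(6) = 2^2 + 2. Bump = 30. G_1 = 29.
G_1 = 29. HB_3(29) = 3^3 + 2. Bump = 258. G_2 = 257.
G_2 = 257. HB_4(257) = 4^4 + 1. Bump = 3126. G_3 = 3125.
G_3 = 3125. HB_5(3125) = 5^5. Bump = 46656. G_4 = 46655.
G_4 = 46655. HB_6(46655) = 5·6^5 + 5·6^4 + 5·6^3 + 5·6^2 + 5·6 + 5. Bump = 98040. G_5 = 98039.
G_5 = 98039. HB_7(98039) = 5·7^5 + 5·7^4 + 5·7^3 + 5·7^2 + 5·7 + 4. Bump = 187244. G_6 = 187243.
G_6 = 187243. HB_8(187243) = 5·8^5 + 5·8^4 + 5·8^3 + 5·8^2 + 5·8 + 3. Bump = 332148. G_7 = 332147.
G_7 = 332147. HB_9(332147) = 5·9^5 + 5·9^4 + 5·9^3 + 5·9^2 + 5·9 + 2. Bump = 555552. G_8 = 555551.
G_8 = 555551. HB_10(555551) = 5·10^5 + 5·10^4 + 5·10^3 + 5·10^2 + 5·10 + 1. Bump = 885776. G_9 = 885775.

330224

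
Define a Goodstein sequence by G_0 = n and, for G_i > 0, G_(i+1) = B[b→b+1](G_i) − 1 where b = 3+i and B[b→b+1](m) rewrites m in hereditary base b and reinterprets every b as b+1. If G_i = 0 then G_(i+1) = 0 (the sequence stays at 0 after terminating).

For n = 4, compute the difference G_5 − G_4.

i=0: 4 = 3 + 1 (b=3); 3→4: 4 + 1 = 5; 5−1 = 4
i=1: 4 = 4 (b=4); 4→5: 5 = 5; 5−1 = 4
i=2: 4 = 4 (b=5); 5→6: 4 = 4; 4−1 = 3
i=3: 3 = 3 (b=6); 6→7: 3 = 3; 3−1 = 2
i=4: 2 = 2 (b=7); 7→8: 2 = 2; 2−1 = 1

-1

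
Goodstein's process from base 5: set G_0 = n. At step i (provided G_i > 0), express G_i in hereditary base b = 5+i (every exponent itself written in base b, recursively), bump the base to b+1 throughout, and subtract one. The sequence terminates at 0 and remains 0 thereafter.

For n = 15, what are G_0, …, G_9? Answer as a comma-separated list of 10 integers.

i=0: 15 = 3·5 (b=5); 5→6: 3·6 = 18; 18−1 = 17
i=1: 17 = 2·6 + 5 (b=6); 6→7: 2·7 + 5 = 19; 19−1 = 18
i=2: 18 = 2·7 + 4 (b=7); 7→8: 2·8 + 4 = 20; 20−1 = 19
i=3: 19 = 2·8 + 3 (b=8); 8→9: 2·9 + 3 = 21; 21−1 = 20
i=4: 20 = 2·9 + 2 (b=9); 9→10: 2·10 + 2 = 22; 22−1 = 21
i=5: 21 = 2·10 + 1 (b=10); 10→11: 2·11 + 1 = 23; 23−1 = 22
i=6: 22 = 2·11 (b=11); 11→12: 2·12 = 24; 24−1 = 23
i=7: 23 = 12 + 11 (b=12); 12→13: 13 + 11 = 24; 24−1 = 23
i=8: 23 = 13 + 10 (b=13); 13→14: 14 + 10 = 24; 24−1 = 23

15, 17, 18, 19, 20, 21, 22, 23, 23, 23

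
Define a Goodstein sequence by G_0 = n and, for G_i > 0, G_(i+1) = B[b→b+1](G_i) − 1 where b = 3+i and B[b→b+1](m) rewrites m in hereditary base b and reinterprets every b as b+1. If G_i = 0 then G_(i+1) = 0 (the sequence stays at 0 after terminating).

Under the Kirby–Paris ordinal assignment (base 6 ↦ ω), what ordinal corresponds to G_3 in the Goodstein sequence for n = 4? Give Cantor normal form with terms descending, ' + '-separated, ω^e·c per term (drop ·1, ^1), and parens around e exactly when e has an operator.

3

step 0: 4 = 3 + 1; sub 4 for 3: 4 + 1; = 5; G_1 = 5−1 = 4
step 1: 4 = 4; sub 5 for 4: 5; = 5; G_2 = 5−1 = 4
step 2: 4 = 4; sub 6 for 5: 4; = 4; G_3 = 4−1 = 3
step 3: 3 = 3; sub 7 for 6: 3; = 3; G_4 = 3−1 = 2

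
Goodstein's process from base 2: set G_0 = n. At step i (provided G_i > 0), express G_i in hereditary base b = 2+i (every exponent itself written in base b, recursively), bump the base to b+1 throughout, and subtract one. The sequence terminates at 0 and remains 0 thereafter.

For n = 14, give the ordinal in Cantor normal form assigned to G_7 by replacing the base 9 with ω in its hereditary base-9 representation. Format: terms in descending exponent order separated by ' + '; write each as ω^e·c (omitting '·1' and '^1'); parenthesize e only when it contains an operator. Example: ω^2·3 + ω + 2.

ω^(ω + 1) + ω^5·5 + ω^4·5 + ω^3·5 + ω^2·5 + ω·5 + 2

base 2: 14 = 2^(2 + 1) + 2^2 + 2; at 3: 3^(3 + 1) + 3^3 + 3 = 111; next = 110
base 3: 110 = 3^(3 + 1) + 3^3 + 2; at 4: 4^(4 + 1) + 4^4 + 2 = 1282; next = 1281
base 4: 1281 = 4^(4 + 1) + 4^4 + 1; at 5: 5^(5 + 1) + 5^5 + 1 = 18751; next = 18750
base 5: 18750 = 5^(5 + 1) + 5^5; at 6: 6^(6 + 1) + 6^6 = 326592; next = 326591
base 6: 326591 = 6^(6 + 1) + 5·6^5 + 5·6^4 + 5·6^3 + 5·6^2 + 5·6 + 5; at 7: 7^(7 + 1) + 5·7^5 + 5·7^4 + 5·7^3 + 5·7^2 + 5·7 + 5 = 5862841; next = 5862840
base 7: 5862840 = 7^(7 + 1) + 5·7^5 + 5·7^4 + 5·7^3 + 5·7^2 + 5·7 + 4; at 8: 8^(8 + 1) + 5·8^5 + 5·8^4 + 5·8^3 + 5·8^2 + 5·8 + 4 = 134404972; next = 134404971
base 8: 134404971 = 8^(8 + 1) + 5·8^5 + 5·8^4 + 5·8^3 + 5·8^2 + 5·8 + 3; at 9: 9^(9 + 1) + 5·9^5 + 5·9^4 + 5·9^3 + 5·9^2 + 5·9 + 3 = 3487116549; next = 3487116548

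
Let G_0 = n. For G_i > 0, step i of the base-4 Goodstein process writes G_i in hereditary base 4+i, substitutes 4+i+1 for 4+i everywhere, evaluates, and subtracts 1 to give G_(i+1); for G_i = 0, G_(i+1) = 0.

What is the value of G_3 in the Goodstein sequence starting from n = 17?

39

i=0: 17 = 4^2 + 1 (b=4); 4→5: 5^2 + 1 = 26; 26−1 = 25
i=1: 25 = 5^2 (b=5); 5→6: 6^2 = 36; 36−1 = 35
i=2: 35 = 5·6 + 5 (b=6); 6→7: 5·7 + 5 = 40; 40−1 = 39
i=3: 39 = 5·7 + 4 (b=7); 7→8: 5·8 + 4 = 44; 44−1 = 43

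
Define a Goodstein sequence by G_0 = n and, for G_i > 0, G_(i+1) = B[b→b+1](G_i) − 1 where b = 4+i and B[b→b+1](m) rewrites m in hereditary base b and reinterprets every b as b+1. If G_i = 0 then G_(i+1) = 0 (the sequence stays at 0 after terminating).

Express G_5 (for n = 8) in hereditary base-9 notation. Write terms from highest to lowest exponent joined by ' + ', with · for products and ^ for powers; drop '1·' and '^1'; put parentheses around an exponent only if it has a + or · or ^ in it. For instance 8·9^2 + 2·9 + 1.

G_0=8  [base 4] 2·4  →[4↦5]→  2·5 = 10  −1 ⇒ G_1=9
G_1=9  [base 5] 5 + 4  →[5↦6]→  6 + 4 = 10  −1 ⇒ G_2=9
G_2=9  [base 6] 6 + 3  →[6↦7]→  7 + 3 = 10  −1 ⇒ G_3=9
G_3=9  [base 7] 7 + 2  →[7↦8]→  8 + 2 = 10  −1 ⇒ G_4=9
G_4=9  [base 8] 8 + 1  →[8↦9]→  9 + 1 = 10  −1 ⇒ G_5=9
G_5=9  [base 9] 9  →[9↦10]→  10 = 10  −1 ⇒ G_6=9

9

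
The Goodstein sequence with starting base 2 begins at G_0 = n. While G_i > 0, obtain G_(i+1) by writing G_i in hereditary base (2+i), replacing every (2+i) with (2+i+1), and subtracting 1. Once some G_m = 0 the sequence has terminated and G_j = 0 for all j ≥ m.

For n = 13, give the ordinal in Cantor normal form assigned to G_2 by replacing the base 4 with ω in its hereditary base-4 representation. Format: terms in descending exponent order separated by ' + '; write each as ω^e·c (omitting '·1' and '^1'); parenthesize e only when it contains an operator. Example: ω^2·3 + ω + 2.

ω^(ω + 1) + ω^3·3 + ω^2·3 + ω·3 + 3

G_0=13  [base 2] 2^(2 + 1) + 2^2 + 1  →[2↦3]→  3^(3 + 1) + 3^3 + 1 = 109  −1 ⇒ G_1=108
G_1=108  [base 3] 3^(3 + 1) + 3^3  →[3↦4]→  4^(4 + 1) + 4^4 = 1280  −1 ⇒ G_2=1279
G_2=1279  [base 4] 4^(4 + 1) + 3·4^3 + 3·4^2 + 3·4 + 3  →[4↦5]→  5^(5 + 1) + 3·5^3 + 3·5^2 + 3·5 + 3 = 16093  −1 ⇒ G_3=16092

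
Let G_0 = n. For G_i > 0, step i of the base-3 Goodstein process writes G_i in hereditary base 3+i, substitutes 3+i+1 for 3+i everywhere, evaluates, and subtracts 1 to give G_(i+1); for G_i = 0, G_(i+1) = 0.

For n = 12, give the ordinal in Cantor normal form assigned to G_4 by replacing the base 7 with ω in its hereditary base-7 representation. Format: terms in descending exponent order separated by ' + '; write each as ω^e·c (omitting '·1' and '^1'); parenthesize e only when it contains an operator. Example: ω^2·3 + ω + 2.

ω^2

(0) 12|_3 = 3^2 + 3 ↦ 4^2 + 4|_4 = 20 ⇒ 19
(1) 19|_4 = 4^2 + 3 ↦ 5^2 + 3|_5 = 28 ⇒ 27
(2) 27|_5 = 5^2 + 2 ↦ 6^2 + 2|_6 = 38 ⇒ 37
(3) 37|_6 = 6^2 + 1 ↦ 7^2 + 1|_7 = 50 ⇒ 49
(4) 49|_7 = 7^2 ↦ 8^2|_8 = 64 ⇒ 63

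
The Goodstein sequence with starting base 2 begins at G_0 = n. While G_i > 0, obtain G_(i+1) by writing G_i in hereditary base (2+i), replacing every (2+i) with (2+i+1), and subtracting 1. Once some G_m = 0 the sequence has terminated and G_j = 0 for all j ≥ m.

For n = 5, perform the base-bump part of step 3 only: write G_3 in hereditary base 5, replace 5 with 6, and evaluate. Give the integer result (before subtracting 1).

776

base 2: 5 = 2^2 + 1; at 3: 3^3 + 1 = 28; next = 27
base 3: 27 = 3^3; at 4: 4^4 = 256; next = 255
base 4: 255 = 3·4^3 + 3·4^2 + 3·4 + 3; at 5: 3·5^3 + 3·5^2 + 3·5 + 3 = 468; next = 467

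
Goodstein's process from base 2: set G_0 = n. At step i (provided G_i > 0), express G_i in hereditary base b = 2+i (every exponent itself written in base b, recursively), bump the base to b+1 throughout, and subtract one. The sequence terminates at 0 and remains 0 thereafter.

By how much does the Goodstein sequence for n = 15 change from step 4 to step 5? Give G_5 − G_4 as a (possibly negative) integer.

6261751

15 —HB2→ 2^(2 + 1) + 2^2 + 2 + 1 —bump→ 3^(3 + 1) + 3^3 + 3 + 1 = 112 —(−1)→ 111
111 —HB3→ 3^(3 + 1) + 3^3 + 3 —bump→ 4^(4 + 1) + 4^4 + 4 = 1284 —(−1)→ 1283
1283 —HB4→ 4^(4 + 1) + 4^4 + 3 —bump→ 5^(5 + 1) + 5^5 + 3 = 18753 —(−1)→ 18752
18752 —HB5→ 5^(5 + 1) + 5^5 + 2 —bump→ 6^(6 + 1) + 6^6 + 2 = 326594 —(−1)→ 326593
326593 —HB6→ 6^(6 + 1) + 6^6 + 1 —bump→ 7^(7 + 1) + 7^7 + 1 = 6588345 —(−1)→ 6588344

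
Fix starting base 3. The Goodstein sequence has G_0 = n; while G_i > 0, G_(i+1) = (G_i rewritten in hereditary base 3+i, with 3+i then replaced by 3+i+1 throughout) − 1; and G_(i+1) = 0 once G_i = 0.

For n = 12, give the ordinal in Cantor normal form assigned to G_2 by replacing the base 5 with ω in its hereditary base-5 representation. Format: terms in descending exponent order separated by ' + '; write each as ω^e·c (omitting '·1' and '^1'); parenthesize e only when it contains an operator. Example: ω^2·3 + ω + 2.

(0) 12|_3 = 3^2 + 3 ↦ 4^2 + 4|_4 = 20 ⇒ 19
(1) 19|_4 = 4^2 + 3 ↦ 5^2 + 3|_5 = 28 ⇒ 27

ω^2 + 2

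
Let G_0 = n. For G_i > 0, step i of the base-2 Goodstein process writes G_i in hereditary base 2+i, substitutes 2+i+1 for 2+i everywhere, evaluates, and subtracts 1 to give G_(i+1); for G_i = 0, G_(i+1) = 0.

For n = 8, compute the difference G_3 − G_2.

5757

base 2: 8 = 2^(2 + 1); at 3: 3^(3 + 1) = 81; next = 80
base 3: 80 = 2·3^3 + 2·3^2 + 2·3 + 2; at 4: 2·4^4 + 2·4^2 + 2·4 + 2 = 554; next = 553
base 4: 553 = 2·4^4 + 2·4^2 + 2·4 + 1; at 5: 2·5^5 + 2·5^2 + 2·5 + 1 = 6311; next = 6310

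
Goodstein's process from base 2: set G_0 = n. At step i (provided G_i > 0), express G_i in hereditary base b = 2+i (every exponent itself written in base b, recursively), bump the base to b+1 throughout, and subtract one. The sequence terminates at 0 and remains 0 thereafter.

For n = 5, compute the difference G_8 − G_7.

5 —HB2→ 2^2 + 1 —bump→ 3^3 + 1 = 28 —(−1)→ 27
27 —HB3→ 3^3 —bump→ 4^4 = 256 —(−1)→ 255
255 —HB4→ 3·4^3 + 3·4^2 + 3·4 + 3 —bump→ 3·5^3 + 3·5^2 + 3·5 + 3 = 468 —(−1)→ 467
467 —HB5→ 3·5^3 + 3·5^2 + 3·5 + 2 —bump→ 3·6^3 + 3·6^2 + 3·6 + 2 = 776 —(−1)→ 775
775 —HB6→ 3·6^3 + 3·6^2 + 3·6 + 1 —bump→ 3·7^3 + 3·7^2 + 3·7 + 1 = 1198 —(−1)→ 1197
1197 —HB7→ 3·7^3 + 3·7^2 + 3·7 —bump→ 3·8^3 + 3·8^2 + 3·8 = 1752 —(−1)→ 1751
1751 —HB8→ 3·8^3 + 3·8^2 + 2·8 + 7 —bump→ 3·9^3 + 3·9^2 + 2·9 + 7 = 2455 —(−1)→ 2454
2454 —HB9→ 3·9^3 + 3·9^2 + 2·9 + 6 —bump→ 3·10^3 + 3·10^2 + 2·10 + 6 = 3326 —(−1)→ 3325

871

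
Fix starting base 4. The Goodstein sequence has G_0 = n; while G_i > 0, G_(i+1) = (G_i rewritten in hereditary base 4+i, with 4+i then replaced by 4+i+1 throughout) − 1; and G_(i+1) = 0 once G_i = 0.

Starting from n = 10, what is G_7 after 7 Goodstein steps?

[0] 10 ≡ 2·4 + 2 (base 4). Lift 5: 12. −1: 11.
[1] 11 ≡ 2·5 + 1 (base 5). Lift 6: 13. −1: 12.
[2] 12 ≡ 2·6 (base 6). Lift 7: 14. −1: 13.
[3] 13 ≡ 7 + 6 (base 7). Lift 8: 14. −1: 13.
[4] 13 ≡ 8 + 5 (base 8). Lift 9: 14. −1: 13.
[5] 13 ≡ 9 + 4 (base 9). Lift 10: 14. −1: 13.
[6] 13 ≡ 10 + 3 (base 10). Lift 11: 14. −1: 13.

13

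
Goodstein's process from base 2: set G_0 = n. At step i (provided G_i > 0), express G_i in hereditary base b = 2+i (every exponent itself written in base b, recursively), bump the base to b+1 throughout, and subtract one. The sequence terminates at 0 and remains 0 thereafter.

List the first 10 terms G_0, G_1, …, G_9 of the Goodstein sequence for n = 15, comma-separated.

15, 111, 1283, 18752, 326593, 6588344, 150994943, 3524450280, 100077777775, 3138578427934

i=0: 15 = 2^(2 + 1) + 2^2 + 2 + 1 (b=2); 2→3: 3^(3 + 1) + 3^3 + 3 + 1 = 112; 112−1 = 111
i=1: 111 = 3^(3 + 1) + 3^3 + 3 (b=3); 3→4: 4^(4 + 1) + 4^4 + 4 = 1284; 1284−1 = 1283
i=2: 1283 = 4^(4 + 1) + 4^4 + 3 (b=4); 4→5: 5^(5 + 1) + 5^5 + 3 = 18753; 18753−1 = 18752
i=3: 18752 = 5^(5 + 1) + 5^5 + 2 (b=5); 5→6: 6^(6 + 1) + 6^6 + 2 = 326594; 326594−1 = 326593
i=4: 326593 = 6^(6 + 1) + 6^6 + 1 (b=6); 6→7: 7^(7 + 1) + 7^7 + 1 = 6588345; 6588345−1 = 6588344
i=5: 6588344 = 7^(7 + 1) + 7^7 (b=7); 7→8: 8^(8 + 1) + 8^8 = 150994944; 150994944−1 = 150994943
i=6: 150994943 = 8^(8 + 1) + 7·8^7 + 7·8^6 + 7·8^5 + 7·8^4 + 7·8^3 + 7·8^2 + 7·8 + 7 (b=8); 8→9: 9^(9 + 1) + 7·9^7 + 7·9^6 + 7·9^5 + 7·9^4 + 7·9^3 + 7·9^2 + 7·9 + 7 = 3524450281; 3524450281−1 = 3524450280
i=7: 3524450280 = 9^(9 + 1) + 7·9^7 + 7·9^6 + 7·9^5 + 7·9^4 + 7·9^3 + 7·9^2 + 7·9 + 6 (b=9); 9→10: 10^(10 + 1) + 7·10^7 + 7·10^6 + 7·10^5 + 7·10^4 + 7·10^3 + 7·10^2 + 7·10 + 6 = 100077777776; 100077777776−1 = 100077777775
i=8: 100077777775 = 10^(10 + 1) + 7·10^7 + 7·10^6 + 7·10^5 + 7·10^4 + 7·10^3 + 7·10^2 + 7·10 + 5 (b=10); 10→11: 11^(11 + 1) + 7·11^7 + 7·11^6 + 7·11^5 + 7·11^4 + 7·11^3 + 7·11^2 + 7·11 + 5 = 3138578427935; 3138578427935−1 = 3138578427934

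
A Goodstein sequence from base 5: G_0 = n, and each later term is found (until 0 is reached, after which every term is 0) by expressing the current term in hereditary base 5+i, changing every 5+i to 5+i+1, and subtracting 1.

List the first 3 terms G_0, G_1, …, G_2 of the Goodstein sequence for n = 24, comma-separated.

[0] 24 ≡ 4·5 + 4 (base 5). Lift 6: 28. −1: 27.
[1] 27 ≡ 4·6 + 3 (base 6). Lift 7: 31. −1: 30.

24, 27, 30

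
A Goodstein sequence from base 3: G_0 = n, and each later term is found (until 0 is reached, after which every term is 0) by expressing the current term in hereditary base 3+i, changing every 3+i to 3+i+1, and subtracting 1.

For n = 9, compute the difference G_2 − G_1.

2

base 3: 9 = 3^2; at 4: 4^2 = 16; next = 15
base 4: 15 = 3·4 + 3; at 5: 3·5 + 3 = 18; next = 17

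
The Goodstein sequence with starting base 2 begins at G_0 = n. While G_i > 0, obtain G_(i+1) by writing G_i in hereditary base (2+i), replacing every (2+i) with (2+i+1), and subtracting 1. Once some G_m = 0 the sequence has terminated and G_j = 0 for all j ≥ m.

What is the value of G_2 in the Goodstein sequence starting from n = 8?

553

i=0: 8 = 2^(2 + 1) (b=2); 2→3: 3^(3 + 1) = 81; 81−1 = 80
i=1: 80 = 2·3^3 + 2·3^2 + 2·3 + 2 (b=3); 3→4: 2·4^4 + 2·4^2 + 2·4 + 2 = 554; 554−1 = 553
i=2: 553 = 2·4^4 + 2·4^2 + 2·4 + 1 (b=4); 4→5: 2·5^5 + 2·5^2 + 2·5 + 1 = 6311; 6311−1 = 6310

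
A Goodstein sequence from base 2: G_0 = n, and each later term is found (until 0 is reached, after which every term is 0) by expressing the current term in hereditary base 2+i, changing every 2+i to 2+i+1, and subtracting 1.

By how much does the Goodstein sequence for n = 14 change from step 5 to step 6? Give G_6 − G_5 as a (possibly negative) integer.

(0) 14|_2 = 2^(2 + 1) + 2^2 + 2 ↦ 3^(3 + 1) + 3^3 + 3|_3 = 111 ⇒ 110
(1) 110|_3 = 3^(3 + 1) + 3^3 + 2 ↦ 4^(4 + 1) + 4^4 + 2|_4 = 1282 ⇒ 1281
(2) 1281|_4 = 4^(4 + 1) + 4^4 + 1 ↦ 5^(5 + 1) + 5^5 + 1|_5 = 18751 ⇒ 18750
(3) 18750|_5 = 5^(5 + 1) + 5^5 ↦ 6^(6 + 1) + 6^6|_6 = 326592 ⇒ 326591
(4) 326591|_6 = 6^(6 + 1) + 5·6^5 + 5·6^4 + 5·6^3 + 5·6^2 + 5·6 + 5 ↦ 7^(7 + 1) + 5·7^5 + 5·7^4 + 5·7^3 + 5·7^2 + 5·7 + 5|_7 = 5862841 ⇒ 5862840
(5) 5862840|_7 = 7^(7 + 1) + 5·7^5 + 5·7^4 + 5·7^3 + 5·7^2 + 5·7 + 4 ↦ 8^(8 + 1) + 5·8^5 + 5·8^4 + 5·8^3 + 5·8^2 + 5·8 + 4|_8 = 134404972 ⇒ 134404971

128542131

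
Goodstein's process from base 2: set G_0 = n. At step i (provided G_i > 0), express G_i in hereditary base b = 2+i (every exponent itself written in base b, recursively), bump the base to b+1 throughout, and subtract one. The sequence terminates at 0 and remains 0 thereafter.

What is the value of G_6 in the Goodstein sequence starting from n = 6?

6 —HB2→ 2^2 + 2 —bump→ 3^3 + 3 = 30 —(−1)→ 29
29 —HB3→ 3^3 + 2 —bump→ 4^4 + 2 = 258 —(−1)→ 257
257 —HB4→ 4^4 + 1 —bump→ 5^5 + 1 = 3126 —(−1)→ 3125
3125 —HB5→ 5^5 —bump→ 6^6 = 46656 —(−1)→ 46655
46655 —HB6→ 5·6^5 + 5·6^4 + 5·6^3 + 5·6^2 + 5·6 + 5 —bump→ 5·7^5 + 5·7^4 + 5·7^3 + 5·7^2 + 5·7 + 5 = 98040 —(−1)→ 98039
98039 —HB7→ 5·7^5 + 5·7^4 + 5·7^3 + 5·7^2 + 5·7 + 4 —bump→ 5·8^5 + 5·8^4 + 5·8^3 + 5·8^2 + 5·8 + 4 = 187244 —(−1)→ 187243
187243 —HB8→ 5·8^5 + 5·8^4 + 5·8^3 + 5·8^2 + 5·8 + 3 —bump→ 5·9^5 + 5·9^4 + 5·9^3 + 5·9^2 + 5·9 + 3 = 332148 —(−1)→ 332147

187243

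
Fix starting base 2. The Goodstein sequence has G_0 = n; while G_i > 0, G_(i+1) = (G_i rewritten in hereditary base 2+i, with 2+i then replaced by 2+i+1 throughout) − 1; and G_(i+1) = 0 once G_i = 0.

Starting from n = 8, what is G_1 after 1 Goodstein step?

80

G_0=8  [base 2] 2^(2 + 1)  →[2↦3]→  3^(3 + 1) = 81  −1 ⇒ G_1=80
G_1=80  [base 3] 2·3^3 + 2·3^2 + 2·3 + 2  →[3↦4]→  2·4^4 + 2·4^2 + 2·4 + 2 = 554  −1 ⇒ G_2=553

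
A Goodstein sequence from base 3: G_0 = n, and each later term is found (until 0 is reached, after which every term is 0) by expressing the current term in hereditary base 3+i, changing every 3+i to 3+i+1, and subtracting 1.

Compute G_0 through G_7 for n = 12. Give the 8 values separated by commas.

12, 19, 27, 37, 49, 63, 69, 75

i=0: 12 = 3^2 + 3 (b=3); 3→4: 4^2 + 4 = 20; 20−1 = 19
i=1: 19 = 4^2 + 3 (b=4); 4→5: 5^2 + 3 = 28; 28−1 = 27
i=2: 27 = 5^2 + 2 (b=5); 5→6: 6^2 + 2 = 38; 38−1 = 37
i=3: 37 = 6^2 + 1 (b=6); 6→7: 7^2 + 1 = 50; 50−1 = 49
i=4: 49 = 7^2 (b=7); 7→8: 8^2 = 64; 64−1 = 63
i=5: 63 = 7·8 + 7 (b=8); 8→9: 7·9 + 7 = 70; 70−1 = 69
i=6: 69 = 7·9 + 6 (b=9); 9→10: 7·10 + 6 = 76; 76−1 = 75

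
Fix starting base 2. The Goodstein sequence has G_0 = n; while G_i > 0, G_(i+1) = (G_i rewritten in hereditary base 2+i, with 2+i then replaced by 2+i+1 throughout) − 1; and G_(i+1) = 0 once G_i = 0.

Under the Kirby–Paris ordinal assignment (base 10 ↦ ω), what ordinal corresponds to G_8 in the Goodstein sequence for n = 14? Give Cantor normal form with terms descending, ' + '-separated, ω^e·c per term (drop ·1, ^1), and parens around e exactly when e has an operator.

ω^(ω + 1) + ω^5·5 + ω^4·5 + ω^3·5 + ω^2·5 + ω·5 + 1

14 —HB2→ 2^(2 + 1) + 2^2 + 2 —bump→ 3^(3 + 1) + 3^3 + 3 = 111 —(−1)→ 110
110 —HB3→ 3^(3 + 1) + 3^3 + 2 —bump→ 4^(4 + 1) + 4^4 + 2 = 1282 —(−1)→ 1281
1281 —HB4→ 4^(4 + 1) + 4^4 + 1 —bump→ 5^(5 + 1) + 5^5 + 1 = 18751 —(−1)→ 18750
18750 —HB5→ 5^(5 + 1) + 5^5 —bump→ 6^(6 + 1) + 6^6 = 326592 —(−1)→ 326591
326591 —HB6→ 6^(6 + 1) + 5·6^5 + 5·6^4 + 5·6^3 + 5·6^2 + 5·6 + 5 —bump→ 7^(7 + 1) + 5·7^5 + 5·7^4 + 5·7^3 + 5·7^2 + 5·7 + 5 = 5862841 —(−1)→ 5862840
5862840 —HB7→ 7^(7 + 1) + 5·7^5 + 5·7^4 + 5·7^3 + 5·7^2 + 5·7 + 4 —bump→ 8^(8 + 1) + 5·8^5 + 5·8^4 + 5·8^3 + 5·8^2 + 5·8 + 4 = 134404972 —(−1)→ 134404971
134404971 —HB8→ 8^(8 + 1) + 5·8^5 + 5·8^4 + 5·8^3 + 5·8^2 + 5·8 + 3 —bump→ 9^(9 + 1) + 5·9^5 + 5·9^4 + 5·9^3 + 5·9^2 + 5·9 + 3 = 3487116549 —(−1)→ 3487116548
3487116548 —HB9→ 9^(9 + 1) + 5·9^5 + 5·9^4 + 5·9^3 + 5·9^2 + 5·9 + 2 —bump→ 10^(10 + 1) + 5·10^5 + 5·10^4 + 5·10^3 + 5·10^2 + 5·10 + 2 = 100000555552 —(−1)→ 100000555551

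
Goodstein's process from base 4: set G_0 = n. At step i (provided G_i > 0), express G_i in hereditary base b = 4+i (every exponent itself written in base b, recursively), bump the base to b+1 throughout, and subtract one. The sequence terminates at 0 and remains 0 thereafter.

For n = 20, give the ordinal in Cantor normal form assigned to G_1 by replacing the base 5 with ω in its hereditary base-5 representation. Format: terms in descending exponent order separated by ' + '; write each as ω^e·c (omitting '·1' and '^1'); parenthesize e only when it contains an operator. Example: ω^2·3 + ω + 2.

G_0 = 20. HB_4(20) = 4^2 + 4. Bump = 30. G_1 = 29.
G_1 = 29. HB_5(29) = 5^2 + 4. Bump = 40. G_2 = 39.

ω^2 + 4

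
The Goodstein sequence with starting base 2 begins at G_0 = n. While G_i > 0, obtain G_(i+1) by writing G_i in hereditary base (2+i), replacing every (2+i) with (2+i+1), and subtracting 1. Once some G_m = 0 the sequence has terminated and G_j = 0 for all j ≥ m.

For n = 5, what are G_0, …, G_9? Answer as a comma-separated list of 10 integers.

5, 27, 255, 467, 775, 1197, 1751, 2454, 3325, 4382

base 2: 5 = 2^2 + 1; at 3: 3^3 + 1 = 28; next = 27
base 3: 27 = 3^3; at 4: 4^4 = 256; next = 255
base 4: 255 = 3·4^3 + 3·4^2 + 3·4 + 3; at 5: 3·5^3 + 3·5^2 + 3·5 + 3 = 468; next = 467
base 5: 467 = 3·5^3 + 3·5^2 + 3·5 + 2; at 6: 3·6^3 + 3·6^2 + 3·6 + 2 = 776; next = 775
base 6: 775 = 3·6^3 + 3·6^2 + 3·6 + 1; at 7: 3·7^3 + 3·7^2 + 3·7 + 1 = 1198; next = 1197
base 7: 1197 = 3·7^3 + 3·7^2 + 3·7; at 8: 3·8^3 + 3·8^2 + 3·8 = 1752; next = 1751
base 8: 1751 = 3·8^3 + 3·8^2 + 2·8 + 7; at 9: 3·9^3 + 3·9^2 + 2·9 + 7 = 2455; next = 2454
base 9: 2454 = 3·9^3 + 3·9^2 + 2·9 + 6; at 10: 3·10^3 + 3·10^2 + 2·10 + 6 = 3326; next = 3325
base 10: 3325 = 3·10^3 + 3·10^2 + 2·10 + 5; at 11: 3·11^3 + 3·11^2 + 2·11 + 5 = 4383; next = 4382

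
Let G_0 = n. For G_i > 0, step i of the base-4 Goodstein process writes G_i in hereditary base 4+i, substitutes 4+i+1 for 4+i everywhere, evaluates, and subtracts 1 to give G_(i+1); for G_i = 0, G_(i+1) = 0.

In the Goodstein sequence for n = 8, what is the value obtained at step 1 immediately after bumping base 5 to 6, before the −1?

8 —HB4→ 2·4 —bump→ 2·5 = 10 —(−1)→ 9
9 —HB5→ 5 + 4 —bump→ 6 + 4 = 10 —(−1)→ 9

10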